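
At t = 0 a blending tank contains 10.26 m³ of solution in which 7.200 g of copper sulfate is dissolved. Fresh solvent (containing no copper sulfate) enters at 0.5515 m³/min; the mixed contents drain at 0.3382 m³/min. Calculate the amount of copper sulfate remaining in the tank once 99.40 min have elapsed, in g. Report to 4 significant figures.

1.218 g

Let m(t) be the amount of copper sulfate. Volume: V(t) = V₀ + (Q_in − Q_out) t = 10.26 + 0.213300 t; V(99.40) = 31.4620 m³.
Solute balance: dm/dt = 0 − Q_out C = −Q_out m/V(t).
dm/m = −Q_out dt/(V₀ + 0.213300 t); integrating gives ln(m/m₀) = −(Q_out/(Q_in−Q_out)) ln(V/V₀).
m = m₀ (V₀/V)^(Q_out/(Q_in−Q_out)) = 7.200 × (10.26/31.4620)^(1.58556) = 1.21825 g.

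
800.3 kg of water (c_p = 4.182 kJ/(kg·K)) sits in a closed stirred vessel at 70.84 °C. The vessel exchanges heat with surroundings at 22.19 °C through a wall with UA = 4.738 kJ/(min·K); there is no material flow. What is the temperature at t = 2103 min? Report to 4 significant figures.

24.67 °C

M c_p dT/dt = −UA(T − T_amb).
dT/dt = (T_ss − T)/τ with T_ss = T_amb = 22.1900 °C, τ = M c_p/UA = 800.3·4.182/4.738 = 706.386 min.
Integrating: T(t) = T_ss + (T₀ − T_ss) e^(−t/τ).
T(2103) = 22.1900 + (48.6500)·0.0509389 = 24.6682 °C.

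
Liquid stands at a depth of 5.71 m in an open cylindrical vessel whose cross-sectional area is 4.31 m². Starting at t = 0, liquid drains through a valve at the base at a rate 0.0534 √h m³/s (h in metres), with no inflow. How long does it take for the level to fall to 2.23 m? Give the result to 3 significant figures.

With no inflow, A dh/dt = −0.0534 √h.
This is separable: 2 d(√h)/dt = −0.0534/A, so √h = √h₀ − (0.0534/(2A)) t.
t = 2A(√h₀ − √h)/0.0534 = 2·4.31·(√5.71 − √2.23)/0.0534
  = 8.6200 × (2.3896 − 1.4933) / 0.0534 = 144.67 s.

145 s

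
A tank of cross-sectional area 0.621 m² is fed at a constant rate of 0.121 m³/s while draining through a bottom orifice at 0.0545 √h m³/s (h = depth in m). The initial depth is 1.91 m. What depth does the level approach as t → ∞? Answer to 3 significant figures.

Accumulation of liquid (constant cross-section A): A dh/dt = Q_in − 0.0545 √h. At steady state dh/dt = 0:
Q_in = 0.0545 √h_ss ⇒ √h_ss = 0.121/0.0545 = 2.2202.
h_ss = 2.2202² = 4.9292 m. (Since h₀ = 1.91 m < h_ss, the level will rise toward this value.)

4.93 m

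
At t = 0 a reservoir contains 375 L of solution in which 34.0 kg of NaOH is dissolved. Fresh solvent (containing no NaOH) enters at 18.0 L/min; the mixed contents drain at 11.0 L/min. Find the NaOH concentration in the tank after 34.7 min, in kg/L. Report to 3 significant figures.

Let m(t) be the amount of NaOH. Volume: V(t) = V₀ + (Q_in − Q_out) t = 375 + 7.0000 t; V(34.7) = 617.90 L.
Solute balance: dm/dt = 0 − Q_out C = −Q_out m/V(t).
dm/m = −Q_out dt/(V₀ + 7.0000 t); integrating gives ln(m/m₀) = −(Q_out/(Q_in−Q_out)) ln(V/V₀).
m = m₀ (V₀/V)^(Q_out/(Q_in−Q_out)) = 34.0 × (375/617.90)^(1.5714) = 15.512 kg.
C = m/V = 15.512/617.90 = 0.025104 kg/L.

0.0251 kg/L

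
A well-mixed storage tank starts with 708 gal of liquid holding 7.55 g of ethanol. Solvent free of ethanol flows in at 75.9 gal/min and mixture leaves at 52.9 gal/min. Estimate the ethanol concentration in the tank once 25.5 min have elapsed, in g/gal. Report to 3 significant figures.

0.00146 g/gal

Let m(t) be the amount of ethanol. Volume: V(t) = V₀ + (Q_in − Q_out) t = 708 + 23.000 t; V(25.5) = 1294.5 gal.
Species balance (pure solvent in): dm/dt = −Q_out · m/V(t).
dm/m = −Q_out dt/(V₀ + 23.000 t); integrating gives ln(m/m₀) = −(Q_out/(Q_in−Q_out)) ln(V/V₀).
m = m₀ (V₀/V)^(Q_out/(Q_in−Q_out)) = 7.55 × (708/1294.5)^(2.3000) = 1.8845 g.
C = m/V = 1.8845/1294.5 = 0.0014557 g/gal.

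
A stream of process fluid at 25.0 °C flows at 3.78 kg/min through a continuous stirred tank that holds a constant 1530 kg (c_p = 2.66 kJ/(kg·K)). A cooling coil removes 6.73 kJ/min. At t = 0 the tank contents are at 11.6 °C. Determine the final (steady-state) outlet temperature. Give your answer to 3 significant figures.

First-law balance (no shaft work): M c_p dT/dt = ṁ c_p (T_in − T) − 6.73.
At steady state dT/dt = 0 ⇒ T_ss = T_in − Q̇/(ṁ c_p) = 25.0 − 6.73/(3.78·2.66) = 24.331 °C.

24.3 °C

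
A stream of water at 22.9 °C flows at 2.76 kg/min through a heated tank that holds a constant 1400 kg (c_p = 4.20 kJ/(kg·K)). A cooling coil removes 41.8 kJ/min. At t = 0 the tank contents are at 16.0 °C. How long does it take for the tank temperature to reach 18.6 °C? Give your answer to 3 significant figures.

M c_p dT/dt = ṁ c_p (T_in − T) − Q̇.
τ = M/ṁ = 507.25 min; T_ss = T_in − Q̇/(ṁ c_p) = 19.294 °C.
T(t) = T_ss + (T₀ − T_ss) e^(−t/τ). Set T = 18.6:
e^(−t/τ) = (18.6 − 19.294)/(16.0 − 19.294) = 0.21070
t = −507.25 · ln(0.21070) = 789.94 min.

790 min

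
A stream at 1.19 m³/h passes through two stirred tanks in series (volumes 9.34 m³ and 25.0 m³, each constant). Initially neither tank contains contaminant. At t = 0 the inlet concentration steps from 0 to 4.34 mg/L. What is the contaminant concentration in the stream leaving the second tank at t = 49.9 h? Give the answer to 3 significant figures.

3.70 mg/L

Each tank obeys Vᵢ dCᵢ/dt = Q(Cᵢ₋₁ − Cᵢ), so τᵢ = Vᵢ/Q.
τ₁ = 9.34/1.19 = 7.8487 h; τ₂ = 25.0/1.19 = 21.008 h.
Tank 1: C₁ = C_in(1 − e^(−t/τ₁)). Tank 2 (τ₁ ≠ τ₂): C₂ = C_in[1 − (τ₁ e^(−t/τ₁) − τ₂ e^(−t/τ₂))/(τ₁ − τ₂)].
At t = 49.9: e^(−t/τ₁) = 0.0017333, e^(−t/τ₂) = 0.092992.
C₂ = 4.34·[1 − (7.8487·0.0017333 − 21.008·0.092992)/(-13.160)] = 4.34·0.85258 = 3.7002 mg/L.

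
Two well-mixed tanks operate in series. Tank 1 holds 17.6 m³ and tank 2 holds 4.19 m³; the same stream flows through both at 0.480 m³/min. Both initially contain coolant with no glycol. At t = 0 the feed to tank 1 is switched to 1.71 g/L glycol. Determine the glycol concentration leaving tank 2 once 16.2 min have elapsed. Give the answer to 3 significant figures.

Time constants: τᵢ = Vᵢ/Q for each well-mixed tank.
τ₁ = 17.6/0.480 = 36.667 min; τ₂ = 4.19/0.480 = 8.7292 min.
Tank 1: C₁ = C_in(1 − e^(−t/τ₁)). Tank 2 (τ₁ ≠ τ₂): C₂ = C_in[1 − (τ₁ e^(−t/τ₁) − τ₂ e^(−t/τ₂))/(τ₁ − τ₂)].
At t = 16.2: e^(−t/τ₁) = 0.64287, e^(−t/τ₂) = 0.15632.
C₂ = 1.71·[1 − (36.667·0.64287 − 8.7292·0.15632)/(27.938)] = 1.71·0.20511 = 0.35074 g/L.

0.351 g/L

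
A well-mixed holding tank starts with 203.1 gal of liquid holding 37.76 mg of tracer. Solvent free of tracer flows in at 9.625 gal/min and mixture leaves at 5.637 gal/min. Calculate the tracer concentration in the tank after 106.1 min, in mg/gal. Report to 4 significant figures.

0.01228 mg/gal

Let m(t) be the amount of tracer. Volume: V(t) = V₀ + (Q_in − Q_out) t = 203.1 + 3.98800 t; V(106.1) = 626.227 gal.
Solute balance: dm/dt = 0 − Q_out C = −Q_out m/V(t).
Separate: dm/m = −Q_out dt/V(t) ⇒ ln(m/m₀) = −(Q_out/(Q_in−Q_out)) ln(V/V₀).
m = m₀ (V₀/V)^(Q_out/(Q_in−Q_out)) = 37.76 × (203.1/626.227)^(1.41349) = 7.68784 mg.
C = m/V = 7.68784/626.227 = 0.0122764 mg/gal.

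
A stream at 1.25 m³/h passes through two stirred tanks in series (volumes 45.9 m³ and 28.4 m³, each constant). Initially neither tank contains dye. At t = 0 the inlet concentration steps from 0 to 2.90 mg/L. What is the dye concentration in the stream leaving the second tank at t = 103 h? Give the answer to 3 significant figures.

2.49 mg/L

Each tank obeys Vᵢ dCᵢ/dt = Q(Cᵢ₋₁ − Cᵢ), so τᵢ = Vᵢ/Q.
τ₁ = 45.9/1.25 = 36.720 h; τ₂ = 28.4/1.25 = 22.720 h.
Tank 1: C₁ = C_in(1 − e^(−t/τ₁)). Tank 2 (τ₁ ≠ τ₂): C₂ = C_in[1 − (τ₁ e^(−t/τ₁) − τ₂ e^(−t/τ₂))/(τ₁ − τ₂)].
At t = 103: e^(−t/τ₁) = 0.060506, e^(−t/τ₂) = 0.010744.
C₂ = 2.90·[1 − (36.720·0.060506 − 22.720·0.010744)/(14.000)] = 2.90·0.85874 = 2.4903 mg/L.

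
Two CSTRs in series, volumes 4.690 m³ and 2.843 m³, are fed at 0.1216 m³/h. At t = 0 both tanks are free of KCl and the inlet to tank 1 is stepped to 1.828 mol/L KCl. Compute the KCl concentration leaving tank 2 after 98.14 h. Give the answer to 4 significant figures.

Time constants: τᵢ = Vᵢ/Q for each well-mixed tank.
τ₁ = 4.690/0.1216 = 38.5691 h; τ₂ = 2.843/0.1216 = 23.3799 h.
Solving the cascade with C₁(0)=C₂(0)=0 gives C₂(t) = C_in[1 − (τ₁ e^(−t/τ₁) − τ₂ e^(−t/τ₂))/(τ₁ − τ₂)].
At t = 98.14: e^(−t/τ₁) = 0.0785103, e^(−t/τ₂) = 0.0150314.
C₂ = 1.828·[1 − (38.5691·0.0785103 − 23.3799·0.0150314)/(15.1891)] = 1.828·0.823780 = 1.50587 mol/L.

1.506 mol/L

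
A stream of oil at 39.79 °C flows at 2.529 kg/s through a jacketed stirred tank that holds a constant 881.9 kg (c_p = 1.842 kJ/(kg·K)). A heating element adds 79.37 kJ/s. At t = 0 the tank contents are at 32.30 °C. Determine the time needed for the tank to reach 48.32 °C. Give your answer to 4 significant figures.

First-law balance (no shaft work): M c_p dT/dt = ṁ c_p (T_in − T) + 79.37.
τ = M/ṁ = 348.715 s; T_ss = T_in + Q̇/(ṁ c_p) = 56.8280 °C.
T(t) = T_ss + (T₀ − T_ss) e^(−t/τ). Set T = 48.32:
e^(−t/τ) = (48.32 − 56.8280)/(32.30 − 56.8280) = 0.346868
t = −348.715 · ln(0.346868) = 369.223 s.

369.2 s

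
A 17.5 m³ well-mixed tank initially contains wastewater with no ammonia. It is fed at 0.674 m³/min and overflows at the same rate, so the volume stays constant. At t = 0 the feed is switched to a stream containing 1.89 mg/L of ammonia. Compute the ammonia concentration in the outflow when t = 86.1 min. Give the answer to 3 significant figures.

1.82 mg/L

Unsteady species balance (constant V, well mixed): V dC/dt = Q(C_in − C).
Time constant τ = V/Q = 17.5/0.674 = 25.964 min.
Solution: C(t) = C_in + (C₀ − C_in) e^(−t/τ).
C(86.1) = 1.89 + (0 − 1.89)·e^(−86.1/25.964) = 1.89 + (-1.8900)·0.036295 = 1.8214 mg/L.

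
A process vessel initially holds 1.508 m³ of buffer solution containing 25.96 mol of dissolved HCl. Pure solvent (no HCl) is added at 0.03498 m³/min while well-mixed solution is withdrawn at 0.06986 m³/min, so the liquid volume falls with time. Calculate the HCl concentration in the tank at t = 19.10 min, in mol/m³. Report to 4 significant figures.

9.594 mol/m³

Total volume: dV/dt = Q_in − Q_out = -0.0348800 m³/min, so V(t) = 1.508 − 0.0348800 t and V(19.10) = 0.841792 m³.
Solute balance: dm/dt = 0 − Q_out C = −Q_out m/V(t).
Separate: dm/m = −Q_out dt/V(t) ⇒ ln(m/m₀) = −(Q_out/(Q_in−Q_out)) ln(V/V₀).
m = m₀ (V₀/V)^(Q_out/(Q_in−Q_out)) = 25.96 × (1.508/0.841792)^(-2.00287) = 8.07580 mol.
C = m/V = 8.07580/0.841792 = 9.59358 mol/m³.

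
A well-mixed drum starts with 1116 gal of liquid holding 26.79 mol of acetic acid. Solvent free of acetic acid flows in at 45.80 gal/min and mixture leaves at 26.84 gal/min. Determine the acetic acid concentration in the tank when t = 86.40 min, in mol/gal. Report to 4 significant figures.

0.002708 mol/gal

Total volume: dV/dt = Q_in − Q_out = 18.9600 gal/min, so V(t) = 1116 + 18.9600 t and V(86.40) = 2754.14 gal.
Solute balance: dm/dt = 0 − Q_out C = −Q_out m/V(t).
dm/m = −Q_out dt/(V₀ + 18.9600 t); integrating gives ln(m/m₀) = −(Q_out/(Q_in−Q_out)) ln(V/V₀).
m = m₀ (V₀/V)^(Q_out/(Q_in−Q_out)) = 26.79 × (1116/2754.14)^(1.41561) = 7.45755 mol.
C = m/V = 7.45755/2754.14 = 0.00270776 mol/gal.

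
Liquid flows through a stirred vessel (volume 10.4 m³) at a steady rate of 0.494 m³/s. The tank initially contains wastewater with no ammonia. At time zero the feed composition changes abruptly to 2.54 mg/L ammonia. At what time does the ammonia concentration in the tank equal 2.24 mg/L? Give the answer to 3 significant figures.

Species balance: V dC/dt = Q(C_in − C) ⇒ τ = V/Q = 21.053 s.
C(t) = C_in + (C₀ − C_in) e^(−t/τ). Set C = 2.24 and solve for t:
e^(−t/τ) = (C − C_in)/(C₀ − C_in) = (2.24 − 2.54)/(0 − 2.54) = 0.11811
t = −τ ln(…) = 21.053 × 2.1361 = 44.971 s.

45.0 s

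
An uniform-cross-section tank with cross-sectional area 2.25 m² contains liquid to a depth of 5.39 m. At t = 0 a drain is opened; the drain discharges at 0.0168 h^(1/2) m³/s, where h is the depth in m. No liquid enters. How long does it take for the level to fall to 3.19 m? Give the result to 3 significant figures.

Unsteady balance on liquid volume: A dh/dt = −0.0168 √h.
Separate and integrate: 2(√h − √h₀) = −(0.0168/A) t.
t = 2A(√h₀ − √h)/0.0168 = 2·2.25·(√5.39 − √3.19)/0.0168
  = 4.5000 × (2.3216 − 1.7861) / 0.0168 = 143.46 s.

143 s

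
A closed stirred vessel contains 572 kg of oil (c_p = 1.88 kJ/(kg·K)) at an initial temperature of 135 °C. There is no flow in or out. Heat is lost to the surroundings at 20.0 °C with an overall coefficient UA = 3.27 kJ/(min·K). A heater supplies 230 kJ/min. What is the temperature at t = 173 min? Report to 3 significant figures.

Lumped-capacitance energy balance: M c_p dT/dt = UA(T_amb − T) + Q̇.
dT/dt = (T_ss − T)/τ with T_ss = T_amb + Q̇/UA = 20.0 + 230/3.27 = 90.336 °C, τ = M c_p/UA = 572·1.88/3.27 = 328.86 min.
This is linear first-order; T(t) = T_ss + (T₀ − T_ss) e^(−t/τ).
T(173) = 90.336 + (44.664)·0.59093 = 116.73 °C.

117 °C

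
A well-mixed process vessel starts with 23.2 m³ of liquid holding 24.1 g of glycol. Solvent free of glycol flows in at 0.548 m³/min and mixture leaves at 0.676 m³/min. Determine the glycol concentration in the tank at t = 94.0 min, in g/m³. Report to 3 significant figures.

Let m(t) be the amount of glycol. Volume: V(t) = V₀ + (Q_in − Q_out) t = 23.2 − 0.12800 t; V(94.0) = 11.168 m³.
No glycol enters, so dm/dt = −Q_out · (m/V).
Separate: dm/m = −Q_out dt/V(t) ⇒ ln(m/m₀) = −(Q_out/(Q_in−Q_out)) ln(V/V₀).
m = m₀ (V₀/V)^(Q_out/(Q_in−Q_out)) = 24.1 × (23.2/11.168)^(-5.2812) = 0.50717 g.
C = m/V = 0.50717/11.168 = 0.045413 g/m³.

0.0454 g/m³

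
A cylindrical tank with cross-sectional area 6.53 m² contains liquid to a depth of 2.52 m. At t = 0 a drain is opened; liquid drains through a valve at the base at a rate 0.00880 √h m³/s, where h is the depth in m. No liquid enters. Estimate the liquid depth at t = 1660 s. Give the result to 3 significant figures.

0.220 m

With no inflow, A dh/dt = −0.00880 √h.
Separate and integrate: 2(√h − √h₀) = −(0.00880/A) t.
√h = √2.52 − 0.00880·1660/(2·6.53) = 1.5875 − 1.1185 = 0.46892.
h = 0.46892² = 0.21989 m.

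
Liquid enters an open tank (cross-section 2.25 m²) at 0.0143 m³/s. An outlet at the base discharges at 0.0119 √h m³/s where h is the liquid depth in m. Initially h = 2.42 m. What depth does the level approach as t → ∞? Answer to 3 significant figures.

1.44 m

Level balance: A dh/dt = 0.0143 − 0.0119 √h. Setting dh/dt = 0:
Q_in = 0.0119 √h_ss ⇒ √h_ss = 0.0143/0.0119 = 1.2017.
h_ss = 1.2017² = 1.4440 m. (Since h₀ = 2.42 m > h_ss, the level will fall toward this value.)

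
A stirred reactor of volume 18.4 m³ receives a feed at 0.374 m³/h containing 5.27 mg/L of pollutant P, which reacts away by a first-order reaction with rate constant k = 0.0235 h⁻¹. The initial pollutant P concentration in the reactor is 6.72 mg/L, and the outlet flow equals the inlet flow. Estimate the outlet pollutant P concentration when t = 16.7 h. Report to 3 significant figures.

4.50 mg/L

Accumulation = in − out − consumed: V dC/dt = Q C_in − Q C − k V C.
This is linear with rate a = Q/V + k = 0.043826 h⁻¹.
C_ss = Q C_in/(Q + kV) = 2.4442 mg/L; C(t) = C_ss + (C₀ − C_ss) e^(−a t).
C(16.7) = 2.4442 + (4.2758)·e^(−0.043826·16.7) = 2.4442 + (4.2758)·0.48100 = 4.5008 mg/L.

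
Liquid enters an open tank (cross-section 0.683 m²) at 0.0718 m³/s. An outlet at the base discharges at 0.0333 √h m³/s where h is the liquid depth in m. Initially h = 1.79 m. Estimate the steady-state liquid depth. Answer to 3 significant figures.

4.65 m

Level balance: A dh/dt = 0.0718 − 0.0333 √h. Setting dh/dt = 0:
Q_in = 0.0333 √h_ss ⇒ √h_ss = 0.0718/0.0333 = 2.1562.
h_ss = 2.1562² = 4.6490 m. (Since h₀ = 1.79 m < h_ss, the level will rise toward this value.)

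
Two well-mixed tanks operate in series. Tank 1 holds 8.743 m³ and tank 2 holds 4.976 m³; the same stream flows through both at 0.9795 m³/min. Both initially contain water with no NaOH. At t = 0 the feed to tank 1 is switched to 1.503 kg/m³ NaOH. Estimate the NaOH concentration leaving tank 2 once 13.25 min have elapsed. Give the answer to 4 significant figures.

0.8587 kg/m³

Species balance on tank i: dCᵢ/dt = (Cᵢ₋₁ − Cᵢ)/τᵢ with τᵢ = Vᵢ/Q.
τ₁ = 8.743/0.9795 = 8.92598 min; τ₂ = 4.976/0.9795 = 5.08014 min.
Solving the cascade with C₁(0)=C₂(0)=0 gives C₂(t) = C_in[1 − (τ₁ e^(−t/τ₁) − τ₂ e^(−t/τ₂))/(τ₁ − τ₂)].
At t = 13.25: e^(−t/τ₁) = 0.226631, e^(−t/τ₂) = 0.0736674.
C₂ = 1.503·[1 − (8.92598·0.226631 − 5.08014·0.0736674)/(3.84584)] = 1.503·0.571312 = 0.858681 kg/m³.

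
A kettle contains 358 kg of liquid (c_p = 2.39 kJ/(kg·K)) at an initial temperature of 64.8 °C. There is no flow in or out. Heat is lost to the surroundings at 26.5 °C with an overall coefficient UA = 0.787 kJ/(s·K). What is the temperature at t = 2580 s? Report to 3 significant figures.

Lumped-capacitance energy balance: M c_p dT/dt = UA(T_amb − T).
dT/dt = (T_ss − T)/τ with T_ss = T_amb = 26.500 °C, τ = M c_p/UA = 358·2.39/0.787 = 1087.2 s.
Solution: T(t) = T_ss + (T₀ − T_ss) e^(−t/τ).
T(2580) = 26.500 + (38.300)·0.093193 = 30.069 °C.

30.1 °C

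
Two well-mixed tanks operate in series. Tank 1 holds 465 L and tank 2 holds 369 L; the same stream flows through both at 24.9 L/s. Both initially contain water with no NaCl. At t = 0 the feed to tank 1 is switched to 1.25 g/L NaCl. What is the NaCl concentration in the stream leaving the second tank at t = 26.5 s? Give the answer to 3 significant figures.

0.589 g/L

Each tank obeys Vᵢ dCᵢ/dt = Q(Cᵢ₋₁ − Cᵢ), so τᵢ = Vᵢ/Q.
τ₁ = 465/24.9 = 18.675 s; τ₂ = 369/24.9 = 14.819 s.
Tank 1: C₁ = C_in(1 − e^(−t/τ₁)). Tank 2 (τ₁ ≠ τ₂): C₂ = C_in[1 − (τ₁ e^(−t/τ₁) − τ₂ e^(−t/τ₂))/(τ₁ − τ₂)].
At t = 26.5: e^(−t/τ₁) = 0.24195, e^(−t/τ₂) = 0.16726.
C₂ = 1.25·[1 − (18.675·0.24195 − 14.819·0.16726)/(3.8554)] = 1.25·0.47097 = 0.58871 g/L.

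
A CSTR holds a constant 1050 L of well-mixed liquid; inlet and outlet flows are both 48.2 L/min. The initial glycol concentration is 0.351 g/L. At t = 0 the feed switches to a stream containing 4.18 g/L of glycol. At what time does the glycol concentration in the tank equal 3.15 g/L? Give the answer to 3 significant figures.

28.6 min

Unsteady species balance (constant V, well mixed): V dC/dt = Q(C_in − C), so τ = V/Q = 21.784 min.
C(t) = C_in + (C₀ − C_in) e^(−t/τ). Set C = 3.15 and solve for t:
e^(−t/τ) = (C − C_in)/(C₀ − C_in) = (3.15 − 4.18)/(0.351 − 4.18) = 0.26900
t = −τ ln(…) = 21.784 × 1.3130 = 28.604 min.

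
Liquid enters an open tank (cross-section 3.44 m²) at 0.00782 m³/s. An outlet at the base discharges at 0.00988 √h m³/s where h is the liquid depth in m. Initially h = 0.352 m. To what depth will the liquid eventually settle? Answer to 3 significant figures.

Level balance: A dh/dt = 0.00782 − 0.00988 √h. Setting dh/dt = 0:
Q_in = 0.00988 √h_ss ⇒ √h_ss = 0.00782/0.00988 = 0.79150.
h_ss = 0.79150² = 0.62647 m. (Since h₀ = 0.352 m < h_ss, the level will rise toward this value.)

0.626 m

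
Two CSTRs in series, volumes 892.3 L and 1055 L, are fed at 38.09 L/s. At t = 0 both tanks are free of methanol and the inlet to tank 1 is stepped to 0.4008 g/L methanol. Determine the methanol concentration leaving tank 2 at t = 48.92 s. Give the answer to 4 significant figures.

0.2288 g/L

Time constants: τᵢ = Vᵢ/Q for each well-mixed tank.
τ₁ = 892.3/38.09 = 23.4261 s; τ₂ = 1055/38.09 = 27.6976 s.
Tank 1: C₁ = C_in(1 − e^(−t/τ₁)). Tank 2 (τ₁ ≠ τ₂): C₂ = C_in[1 − (τ₁ e^(−t/τ₁) − τ₂ e^(−t/τ₂))/(τ₁ − τ₂)].
At t = 48.92: e^(−t/τ₁) = 0.123901, e^(−t/τ₂) = 0.170978.
C₂ = 0.4008·[1 − (23.4261·0.123901 − 27.6976·0.170978)/(-4.27146)] = 0.4008·0.570839 = 0.228792 g/L.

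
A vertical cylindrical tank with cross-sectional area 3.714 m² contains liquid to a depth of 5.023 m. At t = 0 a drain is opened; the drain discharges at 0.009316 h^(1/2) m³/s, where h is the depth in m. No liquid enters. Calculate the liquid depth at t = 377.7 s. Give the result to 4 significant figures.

A dh/dt = −Q_out = −0.009316 √h.
∫ h^(−1/2) dh = −(0.009316/A) ∫ dt, giving 2√h = 2√h₀ − (0.009316/A) t.
√h = √5.023 − 0.009316·377.7/(2·3.714) = 2.24121 − 0.473701 = 1.76750.
h = 1.76750² = 3.12407 m.

3.124 m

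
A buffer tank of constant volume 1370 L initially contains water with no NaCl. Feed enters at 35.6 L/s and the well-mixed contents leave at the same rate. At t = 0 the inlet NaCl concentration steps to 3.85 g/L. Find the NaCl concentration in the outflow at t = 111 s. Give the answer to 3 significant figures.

Species balance on the tank: V dC/dt = Q(C_in − C).
Rewrite as dC/dt + C/τ = C_in/τ, τ = V/Q = 38.483 s.
Integrating: C(t) = C_in + (C₀ − C_in) e^(−t/τ).
C(111) = 3.85 + (0 − 3.85)·e^(−111/38.483) = 3.85 + (-3.8500)·0.055889 = 3.6348 g/L.

3.63 g/L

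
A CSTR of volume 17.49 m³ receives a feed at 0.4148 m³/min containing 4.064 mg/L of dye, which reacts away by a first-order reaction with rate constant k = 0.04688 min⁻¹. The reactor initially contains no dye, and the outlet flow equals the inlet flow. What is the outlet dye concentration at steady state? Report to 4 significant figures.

1.365 mg/L

V dC/dt = Q(C_in − C) − k V C.
At steady state: 0 = Q C_in − (Q + kV) C_ss, so C_ss = Q C_in/(Q + kV).
C_ss = 0.4148·4.064/(0.4148 + 0.04688·17.49) = 1.68575/1.23473 = 1.36527 mg/L.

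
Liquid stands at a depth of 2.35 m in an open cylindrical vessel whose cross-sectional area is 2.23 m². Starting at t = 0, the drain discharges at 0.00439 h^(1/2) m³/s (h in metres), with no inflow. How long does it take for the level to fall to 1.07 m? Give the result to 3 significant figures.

Unsteady balance on liquid volume: A dh/dt = −0.00439 √h.
This is separable: 2 d(√h)/dt = −0.00439/A, so √h = √h₀ − (0.00439/(2A)) t.
t = 2A(√h₀ − √h)/0.00439 = 2·2.23·(√2.35 − √1.07)/0.00439
  = 4.4600 × (1.5330 − 1.0344) / 0.00439 = 506.51 s.

507 s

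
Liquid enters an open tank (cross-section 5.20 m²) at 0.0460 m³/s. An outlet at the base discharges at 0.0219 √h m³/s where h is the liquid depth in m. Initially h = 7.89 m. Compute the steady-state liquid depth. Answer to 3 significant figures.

A dh/dt = Q_in − 0.0219 √h. Steady state requires inflow = outflow:
Q_in = 0.0219 √h_ss ⇒ √h_ss = 0.0460/0.0219 = 2.1005.
h_ss = 2.1005² = 4.4119 m. (Since h₀ = 7.89 m > h_ss, the level will fall toward this value.)

4.41 m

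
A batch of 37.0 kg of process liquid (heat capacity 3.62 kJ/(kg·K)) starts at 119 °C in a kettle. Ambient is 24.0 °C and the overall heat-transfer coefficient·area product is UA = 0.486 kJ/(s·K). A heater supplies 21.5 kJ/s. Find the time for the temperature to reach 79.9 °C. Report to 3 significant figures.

Unsteady energy balance on the tank contents: M c_p dT/dt = −UA(T − T_amb) + Q̇.
τ = M c_p/UA = 275.60 s; T_ss = T_amb + Q̇/UA = 24.0 + 21.5/0.486 = 68.239 °C.
T(t) = T_ss + (T₀ − T_ss)e^(−t/τ); set T = 79.9:
t = −τ ln[(T − T_ss)/(T₀ − T_ss)] = −275.60 · ln(0.22973) = 405.36 s.

405 s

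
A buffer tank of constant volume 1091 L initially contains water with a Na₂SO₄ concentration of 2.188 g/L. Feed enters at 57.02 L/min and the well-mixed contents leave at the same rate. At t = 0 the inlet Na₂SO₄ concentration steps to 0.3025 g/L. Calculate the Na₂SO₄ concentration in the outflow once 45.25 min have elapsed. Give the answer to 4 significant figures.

0.4797 g/L

Transient balance on the dissolved component: V dC/dt = Q(C_in − C).
Rewrite as dC/dt + C/τ = C_in/τ, τ = V/Q = 19.1336 min.
C approaches C_in exponentially: C(t) = C_in + (C₀ − C_in) e^(−t/τ).
C(45.25) = 0.3025 + (2.188 − 0.3025)·e^(−45.25/19.1336) = 0.3025 + (1.88550)·0.0939545 = 0.479651 g/L.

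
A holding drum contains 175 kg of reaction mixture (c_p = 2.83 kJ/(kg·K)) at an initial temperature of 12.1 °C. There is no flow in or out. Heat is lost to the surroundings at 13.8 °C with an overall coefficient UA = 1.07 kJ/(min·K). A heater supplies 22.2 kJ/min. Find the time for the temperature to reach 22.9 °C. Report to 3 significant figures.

304 min

M c_p dT/dt = −UA(T − T_amb) + Q̇.
τ = M c_p/UA = 462.85 min; T_ss = T_amb + Q̇/UA = 13.8 + 22.2/1.07 = 34.548 °C.
T(t) = T_ss + (T₀ − T_ss)e^(−t/τ); set T = 22.9:
t = −τ ln[(T − T_ss)/(T₀ − T_ss)] = −462.85 · ln(0.51888) = 303.67 min.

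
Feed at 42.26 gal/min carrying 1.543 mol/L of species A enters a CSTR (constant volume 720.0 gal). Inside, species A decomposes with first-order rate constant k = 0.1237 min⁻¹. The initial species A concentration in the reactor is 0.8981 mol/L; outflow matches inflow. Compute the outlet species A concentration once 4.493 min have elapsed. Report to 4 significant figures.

Accumulation = in − out − consumed: V dC/dt = Q C_in − Q C − k V C.
dC/dt = (Q/V) C_in − (Q/V + k) C; effective rate a = Q/V + k = 0.0586944 + 0.1237 = 0.182394 min⁻¹.
C_ss = Q C_in/(Q + kV) = 0.496537 mol/L; C(t) = C_ss + (C₀ − C_ss) e^(−a t).
C(4.493) = 0.496537 + (0.401563)·e^(−0.182394·4.493) = 0.496537 + (0.401563)·0.440653 = 0.673487 mol/L.

0.6735 mol/L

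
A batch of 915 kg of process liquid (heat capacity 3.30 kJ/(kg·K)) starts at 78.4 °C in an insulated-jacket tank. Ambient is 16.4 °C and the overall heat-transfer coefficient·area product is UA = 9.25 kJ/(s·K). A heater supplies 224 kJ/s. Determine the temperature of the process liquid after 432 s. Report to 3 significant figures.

50.7 °C

M c_p dT/dt = −UA(T − T_amb) + Q̇.
dT/dt = (T_ss − T)/τ with T_ss = T_amb + Q̇/UA = 16.4 + 224/9.25 = 40.616 °C, τ = M c_p/UA = 915·3.30/9.25 = 326.43 s.
Solution: T(t) = T_ss + (T₀ − T_ss) e^(−t/τ).
T(432) = 40.616 + (37.784)·0.26623 = 50.675 °C.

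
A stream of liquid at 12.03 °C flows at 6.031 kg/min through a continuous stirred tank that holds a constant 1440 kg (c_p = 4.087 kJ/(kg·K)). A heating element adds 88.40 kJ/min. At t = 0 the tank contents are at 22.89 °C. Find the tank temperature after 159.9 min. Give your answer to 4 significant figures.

19.34 °C

M c_p dT/dt = ṁ c_p (T_in − T) + Q̇.
τ = M/ṁ = 238.766 min; T_ss = T_in + Q̇/(ṁ c_p) = 12.03 + 88.40/(6.031·4.087) = 15.6164 °C.
Solution: T(t) = T_ss + (T₀ − T_ss) e^(−t/τ).
T(159.9) = 15.6164 + (7.27360)·e^(−159.9/238.766) = 15.6164 + (7.27360)·0.511866 = 19.3395 °C.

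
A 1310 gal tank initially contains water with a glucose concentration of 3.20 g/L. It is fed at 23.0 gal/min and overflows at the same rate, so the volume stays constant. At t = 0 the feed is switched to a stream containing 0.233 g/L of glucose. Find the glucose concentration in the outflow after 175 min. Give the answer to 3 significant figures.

Transient balance on the dissolved component: V dC/dt = Q(C_in − C).
Rewrite as dC/dt + C/τ = C_in/τ, τ = V/Q = 56.957 min.
Integrating: C(t) = C_in + (C₀ − C_in) e^(−t/τ).
C(175) = 0.233 + (3.20 − 0.233)·e^(−175/56.957) = 0.233 + (2.9670)·0.046304 = 0.37039 g/L.

0.370 g/L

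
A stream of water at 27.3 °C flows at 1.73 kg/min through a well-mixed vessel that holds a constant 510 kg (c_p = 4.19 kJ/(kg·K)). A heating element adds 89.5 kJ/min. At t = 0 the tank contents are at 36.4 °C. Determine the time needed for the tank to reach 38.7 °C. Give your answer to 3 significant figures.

363 min

Energy balance: M c_p dT/dt = ṁ c_p (T_in − T) + 89.5.
τ = M/ṁ = 294.80 min; T_ss = T_in + Q̇/(ṁ c_p) = 39.647 °C.
T(t) = T_ss + (T₀ − T_ss) e^(−t/τ). Set T = 38.7:
e^(−t/τ) = (38.7 − 39.647)/(36.4 − 39.647) = 0.29166
t = −294.80 · ln(0.29166) = 363.24 min.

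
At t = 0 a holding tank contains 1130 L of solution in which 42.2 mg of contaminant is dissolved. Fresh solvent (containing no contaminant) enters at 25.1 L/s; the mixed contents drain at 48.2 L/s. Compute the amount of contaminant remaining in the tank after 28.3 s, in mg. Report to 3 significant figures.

6.96 mg

Total volume: dV/dt = Q_in − Q_out = -23.100 L/s, so V(t) = 1130 − 23.100 t and V(28.3) = 476.27 L.
No contaminant enters, so dm/dt = −Q_out · (m/V).
dm/m = −Q_out dt/(V₀ − 23.100 t); integrating gives ln(m/m₀) = −(Q_out/(Q_in−Q_out)) ln(V/V₀).
m = m₀ (V₀/V)^(Q_out/(Q_in−Q_out)) = 42.2 × (1130/476.27)^(-2.0866) = 6.9562 mg.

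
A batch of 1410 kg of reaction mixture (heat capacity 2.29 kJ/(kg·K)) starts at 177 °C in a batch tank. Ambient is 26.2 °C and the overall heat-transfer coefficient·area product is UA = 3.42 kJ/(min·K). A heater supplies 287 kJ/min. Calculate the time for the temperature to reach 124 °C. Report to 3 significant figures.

Lumped-capacitance energy balance: M c_p dT/dt = UA(T_amb − T) + Q̇.
τ = M c_p/UA = 944.12 min; T_ss = T_amb + Q̇/UA = 26.2 + 287/3.42 = 110.12 °C.
T(t) = T_ss + (T₀ − T_ss)e^(−t/τ); set T = 124:
t = −τ ln[(T − T_ss)/(T₀ − T_ss)] = −944.12 · ln(0.20756) = 1484.5 min.

1480 min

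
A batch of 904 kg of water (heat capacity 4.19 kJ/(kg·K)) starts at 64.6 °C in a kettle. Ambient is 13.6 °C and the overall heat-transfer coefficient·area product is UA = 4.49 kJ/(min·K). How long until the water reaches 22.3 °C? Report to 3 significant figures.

1490 min

Lumped-capacitance energy balance: M c_p dT/dt = UA(T_amb − T).
τ = M c_p/UA = 843.60 min; T_ss = T_amb = 13.600 °C.
T(t) = T_ss + (T₀ − T_ss)e^(−t/τ); set T = 22.3:
t = −τ ln[(T − T_ss)/(T₀ − T_ss)] = −843.60 · ln(0.17059) = 1491.9 min.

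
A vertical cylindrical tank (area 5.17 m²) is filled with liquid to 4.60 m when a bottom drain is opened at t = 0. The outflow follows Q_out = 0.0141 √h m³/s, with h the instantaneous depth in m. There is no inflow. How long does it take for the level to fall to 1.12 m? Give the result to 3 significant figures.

A dh/dt = −Q_out = −0.0141 √h.
Separate and integrate: 2(√h − √h₀) = −(0.0141/A) t.
t = 2A(√h₀ − √h)/0.0141 = 2·5.17·(√4.60 − √1.12)/0.0141
  = 10.340 × (2.1448 − 1.0583) / 0.0141 = 796.74 s.

797 s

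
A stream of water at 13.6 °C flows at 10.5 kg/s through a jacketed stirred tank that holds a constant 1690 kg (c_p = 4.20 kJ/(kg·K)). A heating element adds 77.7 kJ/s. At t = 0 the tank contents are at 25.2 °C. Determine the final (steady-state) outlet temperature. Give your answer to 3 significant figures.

M c_p dT/dt = ṁ c_p (T_in − T) + Q̇.
At steady state dT/dt = 0 ⇒ T_ss = T_in + Q̇/(ṁ c_p) = 13.6 + 77.7/(10.5·4.20) = 15.362 °C.

15.4 °C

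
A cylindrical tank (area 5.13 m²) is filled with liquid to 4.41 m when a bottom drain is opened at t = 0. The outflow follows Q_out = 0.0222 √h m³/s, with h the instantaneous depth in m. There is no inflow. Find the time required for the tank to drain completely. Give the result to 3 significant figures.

971 s

Accumulation of liquid (constant cross-section A): A dh/dt = −0.0222 √h.
This is separable: 2 d(√h)/dt = −0.0222/A, so √h = √h₀ − (0.0222/(2A)) t.
Set h = 0: 2√h₀ = (0.0222/A) t_empty ⇒ t_empty = 2A√h₀/0.0222.
t_empty = 2·5.13·√4.41/0.0222 = 10.260·2.1000/0.0222 = 970.54 s.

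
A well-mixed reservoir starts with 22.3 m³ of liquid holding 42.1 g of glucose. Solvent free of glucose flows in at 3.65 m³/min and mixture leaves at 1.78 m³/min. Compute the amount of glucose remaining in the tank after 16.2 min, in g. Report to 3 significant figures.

Total volume: dV/dt = Q_in − Q_out = 1.8700 m³/min, so V(t) = 22.3 + 1.8700 t and V(16.2) = 52.594 m³.
Solute balance: dm/dt = 0 − Q_out C = −Q_out m/V(t).
dm/m = −Q_out dt/(V₀ + 1.8700 t); integrating gives ln(m/m₀) = −(Q_out/(Q_in−Q_out)) ln(V/V₀).
m = m₀ (V₀/V)^(Q_out/(Q_in−Q_out)) = 42.1 × (22.3/52.594)^(0.95187) = 18.603 g.

18.6 g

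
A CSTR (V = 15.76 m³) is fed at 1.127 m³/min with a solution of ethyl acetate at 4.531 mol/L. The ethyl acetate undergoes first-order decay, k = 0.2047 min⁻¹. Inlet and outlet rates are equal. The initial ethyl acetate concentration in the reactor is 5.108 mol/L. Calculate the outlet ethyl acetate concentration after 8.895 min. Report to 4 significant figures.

1.510 mol/L

V dC/dt = Q(C_in − C) − k V C.
This is linear with rate a = Q/V + k = 0.276210 min⁻¹.
C_ss = Q C_in/(Q + kV) = 1.17307 mol/L; C(t) = C_ss + (C₀ − C_ss) e^(−a t).
C(8.895) = 1.17307 + (3.93493)·e^(−0.276210·8.895) = 1.17307 + (3.93493)·0.0857011 = 1.51029 mol/L.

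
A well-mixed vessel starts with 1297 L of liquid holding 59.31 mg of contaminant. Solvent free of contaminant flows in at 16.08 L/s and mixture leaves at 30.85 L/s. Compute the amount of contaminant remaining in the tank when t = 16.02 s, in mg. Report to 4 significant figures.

38.94 mg

Let m(t) be the amount of contaminant. Volume: V(t) = V₀ + (Q_in − Q_out) t = 1297 − 14.7700 t; V(16.02) = 1060.38 L.
Solute balance: dm/dt = 0 − Q_out C = −Q_out m/V(t).
dm/m = −Q_out dt/(V₀ − 14.7700 t); integrating gives ln(m/m₀) = −(Q_out/(Q_in−Q_out)) ln(V/V₀).
m = m₀ (V₀/V)^(Q_out/(Q_in−Q_out)) = 59.31 × (1297/1060.38)^(-2.08869) = 38.9418 mg.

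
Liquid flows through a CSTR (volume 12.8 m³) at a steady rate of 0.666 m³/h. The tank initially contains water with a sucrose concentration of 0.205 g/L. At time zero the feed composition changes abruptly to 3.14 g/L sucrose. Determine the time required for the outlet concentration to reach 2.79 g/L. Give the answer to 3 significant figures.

Species balance: V dC/dt = Q(C_in − C) ⇒ τ = V/Q = 19.219 h.
C(t) = C_in + (C₀ − C_in) e^(−t/τ). Set C = 2.79 and solve for t:
e^(−t/τ) = (C − C_in)/(C₀ − C_in) = (2.79 − 3.14)/(0.205 − 3.14) = 0.11925
t = −τ ln(…) = 19.219 × 2.1265 = 40.870 h.

40.9 h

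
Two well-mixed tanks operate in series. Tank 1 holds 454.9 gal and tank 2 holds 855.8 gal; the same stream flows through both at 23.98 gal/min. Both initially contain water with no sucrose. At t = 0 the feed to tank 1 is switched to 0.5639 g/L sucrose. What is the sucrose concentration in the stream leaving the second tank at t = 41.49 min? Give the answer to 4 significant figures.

Time constants: τᵢ = Vᵢ/Q for each well-mixed tank.
τ₁ = 454.9/23.98 = 18.9700 min; τ₂ = 855.8/23.98 = 35.6881 min.
Tank 1: C₁ = C_in(1 − e^(−t/τ₁)). Tank 2 (τ₁ ≠ τ₂): C₂ = C_in[1 − (τ₁ e^(−t/τ₁) − τ₂ e^(−t/τ₂))/(τ₁ − τ₂)].
At t = 41.49: e^(−t/τ₁) = 0.112237, e^(−t/τ₂) = 0.312681.
C₂ = 0.5639·[1 − (18.9700·0.112237 − 35.6881·0.312681)/(-16.7181)] = 0.5639·0.459877 = 0.259325 g/L.

0.2593 g/L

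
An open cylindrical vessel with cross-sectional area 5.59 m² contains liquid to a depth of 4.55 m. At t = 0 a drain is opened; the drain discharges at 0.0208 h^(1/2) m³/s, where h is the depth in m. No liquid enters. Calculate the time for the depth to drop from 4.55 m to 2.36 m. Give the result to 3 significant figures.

321 s

Volume balance on the tank: A dh/dt = −0.0208 √h.
Separate and integrate: 2(√h − √h₀) = −(0.0208/A) t.
t = 2A(√h₀ − √h)/0.0208 = 2·5.59·(√4.55 − √2.36)/0.0208
  = 11.180 × (2.1331 − 1.5362) / 0.0208 = 320.80 s.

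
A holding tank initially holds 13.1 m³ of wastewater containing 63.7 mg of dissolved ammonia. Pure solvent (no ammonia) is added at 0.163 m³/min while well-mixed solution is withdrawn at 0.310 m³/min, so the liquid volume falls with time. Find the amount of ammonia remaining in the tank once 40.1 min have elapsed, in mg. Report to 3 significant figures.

Total volume: dV/dt = Q_in − Q_out = -0.14700 m³/min, so V(t) = 13.1 − 0.14700 t and V(40.1) = 7.2053 m³.
Species balance (pure solvent in): dm/dt = −Q_out · m/V(t).
dm/m = −Q_out dt/(V₀ − 0.14700 t); integrating gives ln(m/m₀) = −(Q_out/(Q_in−Q_out)) ln(V/V₀).
m = m₀ (V₀/V)^(Q_out/(Q_in−Q_out)) = 63.7 × (13.1/7.2053)^(-2.1088) = 18.057 mg.

18.1 mg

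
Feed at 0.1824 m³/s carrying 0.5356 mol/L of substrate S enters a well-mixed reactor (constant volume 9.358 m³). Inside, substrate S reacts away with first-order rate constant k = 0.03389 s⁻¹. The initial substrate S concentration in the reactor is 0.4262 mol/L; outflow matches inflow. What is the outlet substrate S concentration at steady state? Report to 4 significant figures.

0.1956 mol/L

V dC/dt = Q(C_in − C) − k V C.
Steady state (dC/dt = 0): C_ss = Q C_in/(Q + kV) = C_in/(1 + kV/Q).
C_ss = 0.1824·0.5356/(0.1824 + 0.03389·9.358) = 0.0976934/0.499543 = 0.195566 mol/L.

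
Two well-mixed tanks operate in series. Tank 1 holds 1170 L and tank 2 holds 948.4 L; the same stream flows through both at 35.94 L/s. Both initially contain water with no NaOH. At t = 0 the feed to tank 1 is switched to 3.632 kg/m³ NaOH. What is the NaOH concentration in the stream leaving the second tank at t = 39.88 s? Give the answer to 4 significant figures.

1.429 kg/m³

Species balance on tank i: dCᵢ/dt = (Cᵢ₋₁ − Cᵢ)/τᵢ with τᵢ = Vᵢ/Q.
τ₁ = 1170/35.94 = 32.5543 s; τ₂ = 948.4/35.94 = 26.3884 s.
Tank 1: C₁ = C_in(1 − e^(−t/τ₁)). Tank 2 (τ₁ ≠ τ₂): C₂ = C_in[1 − (τ₁ e^(−t/τ₁) − τ₂ e^(−t/τ₂))/(τ₁ − τ₂)].
At t = 39.88: e^(−t/τ₁) = 0.293748, e^(−t/τ₂) = 0.220630.
C₂ = 3.632·[1 − (32.5543·0.293748 − 26.3884·0.220630)/(6.16583)] = 3.632·0.393320 = 1.42854 kg/m³.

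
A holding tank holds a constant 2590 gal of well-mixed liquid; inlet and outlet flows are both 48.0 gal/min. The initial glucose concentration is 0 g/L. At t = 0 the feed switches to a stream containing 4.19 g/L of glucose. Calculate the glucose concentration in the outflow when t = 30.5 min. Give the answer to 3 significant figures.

Transient balance on the dissolved component: V dC/dt = Q(C_in − C).
Time constant τ = V/Q = 2590/48.0 = 53.958 min.
Solution: C(t) = C_in + (C₀ − C_in) e^(−t/τ).
C(30.5) = 4.19 + (0 − 4.19)·e^(−30.5/53.958) = 4.19 + (-4.1900)·0.56822 = 1.8092 g/L.

1.81 g/L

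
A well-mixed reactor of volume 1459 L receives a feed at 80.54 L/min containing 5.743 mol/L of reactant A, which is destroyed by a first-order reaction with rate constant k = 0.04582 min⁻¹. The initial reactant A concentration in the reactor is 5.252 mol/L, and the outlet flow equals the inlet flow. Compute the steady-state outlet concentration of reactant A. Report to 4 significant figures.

Accumulation = in − out − consumed: V dC/dt = Q C_in − Q C − k V C.
Steady state (dC/dt = 0): C_ss = Q C_in/(Q + kV) = C_in/(1 + kV/Q).
C_ss = 80.54·5.743/(80.54 + 0.04582·1459) = 462.541/147.391 = 3.13818 mol/L.

3.138 mol/L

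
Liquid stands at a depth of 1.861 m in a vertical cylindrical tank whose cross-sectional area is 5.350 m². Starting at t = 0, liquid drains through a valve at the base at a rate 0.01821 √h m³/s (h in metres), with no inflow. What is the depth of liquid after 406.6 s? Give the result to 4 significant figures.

0.4519 m

A dh/dt = −Q_out = −0.01821 √h.
∫ h^(−1/2) dh = −(0.01821/A) ∫ dt, giving 2√h = 2√h₀ − (0.01821/A) t.
√h = √1.861 − 0.01821·406.6/(2·5.350) = 1.36418 − 0.691980 = 0.672205.
h = 0.672205² = 0.451859 m.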